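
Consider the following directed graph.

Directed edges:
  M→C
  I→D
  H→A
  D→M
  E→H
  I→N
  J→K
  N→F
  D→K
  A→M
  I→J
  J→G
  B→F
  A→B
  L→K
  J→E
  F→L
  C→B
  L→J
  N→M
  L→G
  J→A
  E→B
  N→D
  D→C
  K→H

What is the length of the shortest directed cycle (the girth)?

5

For each vertex v, BFS finds the shortest path from v back to v.
The shortest such closed walk is J → A → B → F → L → J, length 5.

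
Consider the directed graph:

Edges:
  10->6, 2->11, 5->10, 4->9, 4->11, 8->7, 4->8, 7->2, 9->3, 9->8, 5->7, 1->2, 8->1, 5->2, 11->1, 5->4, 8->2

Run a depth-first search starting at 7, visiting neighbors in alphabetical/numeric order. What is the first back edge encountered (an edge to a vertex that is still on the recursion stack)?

DFS from 7 (visiting neighbors in alphabetical/numeric order); mark gray on enter, black on exit:
7 gray
  2 gray
    11 gray
      1 gray
        1→2: 2 is gray → back edge
First back edge: 1 → 2.

1→2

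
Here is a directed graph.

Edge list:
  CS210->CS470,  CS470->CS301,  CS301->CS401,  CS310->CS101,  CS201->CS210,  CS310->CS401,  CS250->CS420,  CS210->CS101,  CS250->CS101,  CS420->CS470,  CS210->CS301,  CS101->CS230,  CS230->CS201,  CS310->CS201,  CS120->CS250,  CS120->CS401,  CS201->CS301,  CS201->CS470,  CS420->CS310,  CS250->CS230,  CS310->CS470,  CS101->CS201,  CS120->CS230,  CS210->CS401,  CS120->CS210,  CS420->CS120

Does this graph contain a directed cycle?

Yes

DFS with white/gray/black marking, starting from CS310:
CS310 gray
  CS470 gray
    CS301 gray
      CS401 gray
      CS401 black
    CS301 black
  CS470 black
  CS201 gray
    CS201→CS470: CS470 black — skip
    CS201→CS301: CS301 black — skip
    CS210 gray
      CS210→CS401: CS401 black — skip
      CS210→CS301: CS301 black — skip
      CS101 gray
        CS101→CS201: CS201 is gray → back edge
Back edge found, so a cycle exists: CS201 → CS210 → CS101 → CS201.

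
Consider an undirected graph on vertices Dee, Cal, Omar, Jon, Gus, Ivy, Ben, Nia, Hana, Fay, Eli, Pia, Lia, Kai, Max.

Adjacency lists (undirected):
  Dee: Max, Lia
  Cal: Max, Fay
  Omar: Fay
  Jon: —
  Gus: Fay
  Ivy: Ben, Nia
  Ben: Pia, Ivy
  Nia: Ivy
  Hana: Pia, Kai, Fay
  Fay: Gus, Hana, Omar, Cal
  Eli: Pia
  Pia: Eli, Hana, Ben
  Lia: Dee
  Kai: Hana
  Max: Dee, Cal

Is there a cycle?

No

DFS, tracking each vertex's parent; an edge to a visited non-parent vertex closes a cycle.
Start from Cal:
visit Cal (parent –)
  visit Max (parent Cal)
    visit Dee (parent Max)
      Dee–Max: parent, skip
      visit Lia (parent Dee)
        Lia–Dee: parent, skip
    Max–Cal: parent, skip
  visit Fay (parent Cal)
    visit Gus (parent Fay)
      Gus–Fay: parent, skip
    visit Hana (parent Fay)
      visit Pia (parent Hana)
        visit Eli (parent Pia)
          Eli–Pia: parent, skip
        Pia–Hana: parent, skip
        visit Ben (parent Pia)
          Ben–Pia: parent, skip
          visit Ivy (parent Ben)
            Ivy–Ben: parent, skip
            visit Nia (parent Ivy)
              Nia–Ivy: parent, skip
      visit Kai (parent Hana)
        Kai–Hana: parent, skip
      Hana–Fay: parent, skip
    visit Omar (parent Fay)
      Omar–Fay: parent, skip
    Fay–Cal: parent, skip
visit Jon (parent –)
No non-parent visited neighbor found — the graph is a forest.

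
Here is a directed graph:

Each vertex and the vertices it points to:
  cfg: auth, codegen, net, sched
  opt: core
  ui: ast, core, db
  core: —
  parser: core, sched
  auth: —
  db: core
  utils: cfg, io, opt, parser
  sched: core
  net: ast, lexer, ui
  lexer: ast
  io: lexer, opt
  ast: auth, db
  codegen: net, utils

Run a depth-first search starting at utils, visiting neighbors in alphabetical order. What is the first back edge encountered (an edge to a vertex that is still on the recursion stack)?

codegen->utils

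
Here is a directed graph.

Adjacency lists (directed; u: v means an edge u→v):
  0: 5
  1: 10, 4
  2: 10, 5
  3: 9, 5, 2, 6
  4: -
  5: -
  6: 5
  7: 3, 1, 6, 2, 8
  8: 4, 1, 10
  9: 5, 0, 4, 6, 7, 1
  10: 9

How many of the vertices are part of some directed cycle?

A vertex is on a directed cycle iff it belongs to a strongly connected component of size ≥ 2 (or has a self-loop).
The vertices on cycles are {1, 2, 3, 7, 8, 9, 10} — 7 in total.

7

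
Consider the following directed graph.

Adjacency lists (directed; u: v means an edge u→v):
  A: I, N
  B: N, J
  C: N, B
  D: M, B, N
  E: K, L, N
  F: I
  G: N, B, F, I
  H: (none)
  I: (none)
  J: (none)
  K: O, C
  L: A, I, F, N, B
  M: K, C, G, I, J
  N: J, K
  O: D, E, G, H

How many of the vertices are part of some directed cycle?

11

A vertex is on a directed cycle iff it belongs to a strongly connected component of size ≥ 2 (or has a self-loop).
The vertices on cycles are {A, B, C, D, E, G, K, L, M, N, O} — 11 in total.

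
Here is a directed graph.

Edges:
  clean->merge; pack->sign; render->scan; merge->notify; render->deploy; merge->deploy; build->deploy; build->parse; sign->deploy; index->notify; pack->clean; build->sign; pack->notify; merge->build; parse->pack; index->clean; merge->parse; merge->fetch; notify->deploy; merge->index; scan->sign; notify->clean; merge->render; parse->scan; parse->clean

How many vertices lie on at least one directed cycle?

A vertex is on a directed cycle iff it belongs to a strongly connected component of size ≥ 2 (or has a self-loop).
The vertices on cycles are {pack, build, clean, index, merge, parse, notify} — 7 in total.

7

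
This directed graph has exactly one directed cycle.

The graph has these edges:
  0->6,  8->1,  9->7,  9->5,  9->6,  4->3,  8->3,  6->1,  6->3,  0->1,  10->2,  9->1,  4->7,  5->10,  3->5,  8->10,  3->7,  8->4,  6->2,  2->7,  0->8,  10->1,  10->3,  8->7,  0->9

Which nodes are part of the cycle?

3, 5, 10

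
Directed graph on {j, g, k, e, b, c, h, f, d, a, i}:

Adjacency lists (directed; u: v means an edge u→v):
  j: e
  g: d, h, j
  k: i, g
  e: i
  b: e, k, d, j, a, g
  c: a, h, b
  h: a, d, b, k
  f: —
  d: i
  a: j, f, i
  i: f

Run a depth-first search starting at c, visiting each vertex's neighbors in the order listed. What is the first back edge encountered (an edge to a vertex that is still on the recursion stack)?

g->h

DFS from c (visiting each vertex's neighbors in the order listed); mark gray on enter, black on exit:
c gray
  a gray
    j gray
      e gray
        i gray
          f gray
          f black
        i black
      e black
    j black
    a→f: f black — skip
    a→i: i black — skip
  a black
  h gray
    h→a: a black — skip
    d gray
      d→i: i black — skip
    d black
    b gray
      b→e: e black — skip
      k gray
        k→i: i black — skip
        g gray
          g→d: d black — skip
          g→h: h is gray → back edge
First back edge: g → h.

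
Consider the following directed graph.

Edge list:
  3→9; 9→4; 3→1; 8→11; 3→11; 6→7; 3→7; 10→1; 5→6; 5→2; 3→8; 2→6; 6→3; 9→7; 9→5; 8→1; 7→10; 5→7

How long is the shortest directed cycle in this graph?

For each vertex v, BFS finds the shortest path from v back to v.
The shortest such closed walk is 9 → 5 → 6 → 3 → 9, length 4.

4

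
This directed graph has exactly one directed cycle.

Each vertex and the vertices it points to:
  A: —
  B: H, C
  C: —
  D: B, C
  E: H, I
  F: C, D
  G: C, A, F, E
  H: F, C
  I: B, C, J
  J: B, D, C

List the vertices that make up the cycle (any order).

B, D, F, H

DFS with gray/black marking from D:
D gray
  B gray
    H gray
      F gray
        C gray
        C black
        F→D: D is gray → back edge
Back edge closes the cycle D → B → H → F → D; its vertices are {B, D, F, H}.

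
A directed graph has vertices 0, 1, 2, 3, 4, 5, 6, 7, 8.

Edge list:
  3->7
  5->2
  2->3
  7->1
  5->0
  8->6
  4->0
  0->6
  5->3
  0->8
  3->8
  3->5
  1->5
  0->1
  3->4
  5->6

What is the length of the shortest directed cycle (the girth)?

2

For each vertex v, BFS finds the shortest path from v back to v.
The shortest such closed walk is 3 → 5 → 3, length 2.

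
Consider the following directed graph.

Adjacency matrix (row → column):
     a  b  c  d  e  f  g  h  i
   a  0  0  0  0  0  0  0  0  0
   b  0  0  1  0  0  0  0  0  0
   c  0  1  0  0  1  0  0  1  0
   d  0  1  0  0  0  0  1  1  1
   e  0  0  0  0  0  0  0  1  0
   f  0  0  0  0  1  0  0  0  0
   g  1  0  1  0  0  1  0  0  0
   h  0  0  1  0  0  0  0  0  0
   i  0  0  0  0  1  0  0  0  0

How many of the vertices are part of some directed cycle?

4

A vertex is on a directed cycle iff it belongs to a strongly connected component of size ≥ 2 (or has a self-loop).
The vertices on cycles are {b, c, e, h} — 4 in total.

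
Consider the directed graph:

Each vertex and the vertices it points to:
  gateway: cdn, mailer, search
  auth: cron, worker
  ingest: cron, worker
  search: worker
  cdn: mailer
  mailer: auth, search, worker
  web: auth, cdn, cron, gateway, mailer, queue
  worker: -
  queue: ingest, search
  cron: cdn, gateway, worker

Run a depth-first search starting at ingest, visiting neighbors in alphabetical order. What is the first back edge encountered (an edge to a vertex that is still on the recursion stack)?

DFS from ingest (visiting neighbors in alphabetical order); mark gray on enter, black on exit:
ingest gray
  cron gray
    cdn gray
      mailer gray
        auth gray
          auth→cron: cron is gray → back edge
First back edge: auth → cron.

auth->cron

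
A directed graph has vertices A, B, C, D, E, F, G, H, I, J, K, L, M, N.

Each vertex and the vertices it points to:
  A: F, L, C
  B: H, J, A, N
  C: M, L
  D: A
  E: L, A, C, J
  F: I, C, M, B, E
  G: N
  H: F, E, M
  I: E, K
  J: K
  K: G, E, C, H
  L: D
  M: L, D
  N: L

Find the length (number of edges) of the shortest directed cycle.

For each vertex v, BFS finds the shortest path from v back to v.
The shortest such closed walk is F → B → H → F, length 3.

3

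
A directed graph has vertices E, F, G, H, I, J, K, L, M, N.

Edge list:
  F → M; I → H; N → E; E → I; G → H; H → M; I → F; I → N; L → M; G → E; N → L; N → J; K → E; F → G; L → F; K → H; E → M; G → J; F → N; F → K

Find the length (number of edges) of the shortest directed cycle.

3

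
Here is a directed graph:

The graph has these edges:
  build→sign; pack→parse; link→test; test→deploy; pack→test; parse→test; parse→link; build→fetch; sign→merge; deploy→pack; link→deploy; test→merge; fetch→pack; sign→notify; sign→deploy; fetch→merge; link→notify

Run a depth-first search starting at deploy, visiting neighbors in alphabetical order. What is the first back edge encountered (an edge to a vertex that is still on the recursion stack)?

link->deploy

DFS from deploy (visiting neighbors in alphabetical order); mark gray on enter, black on exit:
deploy gray
  pack gray
    parse gray
      link gray
        link→deploy: deploy is gray → back edge
First back edge: link → deploy.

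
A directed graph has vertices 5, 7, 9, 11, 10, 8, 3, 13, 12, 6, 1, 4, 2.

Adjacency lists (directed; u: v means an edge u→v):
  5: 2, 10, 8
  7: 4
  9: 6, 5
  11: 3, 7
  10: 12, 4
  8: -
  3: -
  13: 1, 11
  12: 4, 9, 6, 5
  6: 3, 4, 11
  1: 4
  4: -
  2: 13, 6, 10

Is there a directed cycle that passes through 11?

No

11 lies on a cycle iff there is a path from 11 back to itself.
Exploring from 11, it never reaches itself; equivalently, its strongly connected component is a singleton.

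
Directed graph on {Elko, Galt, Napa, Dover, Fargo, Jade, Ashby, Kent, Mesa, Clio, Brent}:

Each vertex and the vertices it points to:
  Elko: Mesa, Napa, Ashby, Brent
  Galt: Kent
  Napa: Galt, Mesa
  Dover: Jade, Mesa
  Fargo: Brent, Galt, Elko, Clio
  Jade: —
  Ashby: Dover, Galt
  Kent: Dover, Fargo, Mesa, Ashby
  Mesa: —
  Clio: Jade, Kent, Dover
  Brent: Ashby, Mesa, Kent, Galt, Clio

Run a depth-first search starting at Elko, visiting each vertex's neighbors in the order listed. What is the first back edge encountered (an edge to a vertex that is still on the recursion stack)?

DFS from Elko (visiting each vertex's neighbors in the order listed); mark gray on enter, black on exit:
Elko gray
  Mesa gray
  Mesa black
  Napa gray
    Galt gray
      Kent gray
        Dover gray
          Jade gray
          Jade black
          Dover→Mesa: Mesa black — skip
        Dover black
        Fargo gray
          Brent gray
            Ashby gray
              Ashby→Dover: Dover black — skip
              Ashby→Galt: Galt is gray → back edge
First back edge: Ashby → Galt.

Ashby→Galt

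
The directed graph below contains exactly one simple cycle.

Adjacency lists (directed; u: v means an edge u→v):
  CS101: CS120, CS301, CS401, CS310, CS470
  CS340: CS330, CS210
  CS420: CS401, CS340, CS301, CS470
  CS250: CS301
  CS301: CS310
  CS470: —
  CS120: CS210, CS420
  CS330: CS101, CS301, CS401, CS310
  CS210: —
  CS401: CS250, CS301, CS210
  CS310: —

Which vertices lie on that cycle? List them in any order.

DFS with gray/black marking from CS330:
CS330 gray
  CS101 gray
    CS120 gray
      CS210 gray
      CS210 black
      CS420 gray
        CS401 gray
          CS250 gray
            CS301 gray
              CS310 gray
              CS310 black
            CS301 black
          CS250 black
          CS401→CS301: CS301 black — skip
          CS401→CS210: CS210 black — skip
        CS401 black
        CS340 gray
          CS340→CS330: CS330 is gray → back edge
Back edge closes the cycle CS330 → CS101 → CS120 → CS420 → CS340 → CS330; its vertices are {CS101, CS120, CS330, CS340, CS420}.

CS101, CS120, CS330, CS340, CS420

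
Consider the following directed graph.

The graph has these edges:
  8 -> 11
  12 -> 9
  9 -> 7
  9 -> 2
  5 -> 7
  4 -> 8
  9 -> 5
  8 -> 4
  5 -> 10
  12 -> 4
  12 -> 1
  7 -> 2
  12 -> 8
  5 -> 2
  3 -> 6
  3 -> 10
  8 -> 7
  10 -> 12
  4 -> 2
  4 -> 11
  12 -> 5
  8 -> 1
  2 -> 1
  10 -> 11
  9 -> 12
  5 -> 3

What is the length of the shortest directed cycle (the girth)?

2

For each vertex v, BFS finds the shortest path from v back to v.
The shortest such closed walk is 12 → 9 → 12, length 2.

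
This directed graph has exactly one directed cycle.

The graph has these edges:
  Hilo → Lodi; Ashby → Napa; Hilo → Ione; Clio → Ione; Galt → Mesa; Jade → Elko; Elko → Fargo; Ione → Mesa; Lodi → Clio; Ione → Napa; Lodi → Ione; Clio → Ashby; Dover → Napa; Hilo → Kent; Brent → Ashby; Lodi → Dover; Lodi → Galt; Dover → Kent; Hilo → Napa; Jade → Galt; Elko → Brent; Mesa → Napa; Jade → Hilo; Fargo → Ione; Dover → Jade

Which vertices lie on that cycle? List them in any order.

DFS with gray/black marking from Dover:
Dover gray
  Napa gray
  Napa black
  Jade gray
    Hilo gray
      Lodi gray
        Lodi→Dover: Dover is gray → back edge
Back edge closes the cycle Dover → Jade → Hilo → Lodi → Dover; its vertices are {Hilo, Jade, Lodi, Dover}.

Hilo, Jade, Lodi, Dover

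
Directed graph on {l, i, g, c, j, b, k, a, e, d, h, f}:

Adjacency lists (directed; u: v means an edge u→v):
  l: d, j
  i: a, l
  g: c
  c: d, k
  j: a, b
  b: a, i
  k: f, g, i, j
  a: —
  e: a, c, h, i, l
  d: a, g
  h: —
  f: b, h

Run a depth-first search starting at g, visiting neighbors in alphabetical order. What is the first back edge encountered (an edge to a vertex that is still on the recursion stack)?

d->g

DFS from g (visiting neighbors in alphabetical order); mark gray on enter, black on exit:
g gray
  c gray
    d gray
      a gray
      a black
      d→g: g is gray → back edge
First back edge: d → g.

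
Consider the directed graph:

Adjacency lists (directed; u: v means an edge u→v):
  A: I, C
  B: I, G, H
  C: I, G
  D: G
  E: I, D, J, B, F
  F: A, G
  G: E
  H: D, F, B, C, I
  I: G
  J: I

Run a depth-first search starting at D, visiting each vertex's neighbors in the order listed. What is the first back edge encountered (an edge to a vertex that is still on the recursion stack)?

DFS from D (visiting each vertex's neighbors in the order listed); mark gray on enter, black on exit:
D gray
  G gray
    E gray
      I gray
        I→G: G is gray → back edge
First back edge: I → G.

I→G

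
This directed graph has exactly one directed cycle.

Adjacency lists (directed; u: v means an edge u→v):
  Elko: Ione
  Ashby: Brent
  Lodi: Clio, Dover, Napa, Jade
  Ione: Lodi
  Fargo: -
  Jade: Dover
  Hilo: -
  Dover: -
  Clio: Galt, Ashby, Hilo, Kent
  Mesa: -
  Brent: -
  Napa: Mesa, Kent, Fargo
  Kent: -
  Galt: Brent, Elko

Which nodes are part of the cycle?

DFS with gray/black marking from Lodi:
Lodi gray
  Clio gray
    Galt gray
      Brent gray
      Brent black
      Elko gray
        Ione gray
          Ione→Lodi: Lodi is gray → back edge
Back edge closes the cycle Lodi → Clio → Galt → Elko → Ione → Lodi; its vertices are {Clio, Elko, Galt, Ione, Lodi}.

Clio, Elko, Galt, Ione, Lodi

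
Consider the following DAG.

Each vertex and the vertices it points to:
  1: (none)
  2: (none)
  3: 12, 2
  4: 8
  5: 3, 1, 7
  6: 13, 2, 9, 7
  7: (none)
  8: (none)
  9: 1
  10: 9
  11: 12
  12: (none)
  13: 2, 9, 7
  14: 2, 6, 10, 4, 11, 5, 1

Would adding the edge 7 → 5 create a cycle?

Yes

Adding 7→5 creates a cycle iff 5 can already reach 7.
Path from 5: 5 → 7.
So 5 → … → 7 → 5 is a cycle.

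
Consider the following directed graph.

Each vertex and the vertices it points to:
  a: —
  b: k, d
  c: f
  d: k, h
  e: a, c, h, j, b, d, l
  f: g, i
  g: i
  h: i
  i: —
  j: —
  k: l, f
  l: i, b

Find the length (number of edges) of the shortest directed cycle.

3

For each vertex v, BFS finds the shortest path from v back to v.
The shortest such closed walk is l → b → k → l, length 3.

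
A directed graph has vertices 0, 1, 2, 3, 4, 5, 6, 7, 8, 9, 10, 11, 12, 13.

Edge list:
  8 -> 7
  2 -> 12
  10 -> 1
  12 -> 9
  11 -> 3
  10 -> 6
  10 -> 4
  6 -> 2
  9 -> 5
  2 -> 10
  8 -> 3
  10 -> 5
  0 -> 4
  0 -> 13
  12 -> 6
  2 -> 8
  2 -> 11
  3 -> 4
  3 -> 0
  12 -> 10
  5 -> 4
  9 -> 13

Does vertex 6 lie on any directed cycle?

6 is on a cycle iff 6 can reach itself via ≥1 edge.
6 → 2 → 10 → 6 — yes.

Yes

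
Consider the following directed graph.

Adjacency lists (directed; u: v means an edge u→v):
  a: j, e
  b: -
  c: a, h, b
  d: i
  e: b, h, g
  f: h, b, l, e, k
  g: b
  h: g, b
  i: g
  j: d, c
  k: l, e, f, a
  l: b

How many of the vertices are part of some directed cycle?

5

A vertex is on a directed cycle iff it belongs to a strongly connected component of size ≥ 2 (or has a self-loop).
The vertices on cycles are {a, c, f, j, k} — 5 in total.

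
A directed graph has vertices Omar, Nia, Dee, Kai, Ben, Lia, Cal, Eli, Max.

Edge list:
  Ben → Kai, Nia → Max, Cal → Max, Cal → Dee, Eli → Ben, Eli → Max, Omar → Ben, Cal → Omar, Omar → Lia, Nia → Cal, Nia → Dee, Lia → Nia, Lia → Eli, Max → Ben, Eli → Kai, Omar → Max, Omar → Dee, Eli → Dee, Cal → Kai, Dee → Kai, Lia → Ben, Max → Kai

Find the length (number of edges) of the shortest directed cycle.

4

For each vertex v, BFS finds the shortest path from v back to v.
The shortest such closed walk is Lia → Nia → Cal → Omar → Lia, length 4.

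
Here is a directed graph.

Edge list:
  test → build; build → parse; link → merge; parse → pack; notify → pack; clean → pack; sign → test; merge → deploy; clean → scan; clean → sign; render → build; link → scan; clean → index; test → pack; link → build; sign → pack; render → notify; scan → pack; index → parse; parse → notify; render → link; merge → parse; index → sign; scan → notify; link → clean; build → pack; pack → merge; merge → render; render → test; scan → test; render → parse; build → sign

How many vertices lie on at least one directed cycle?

12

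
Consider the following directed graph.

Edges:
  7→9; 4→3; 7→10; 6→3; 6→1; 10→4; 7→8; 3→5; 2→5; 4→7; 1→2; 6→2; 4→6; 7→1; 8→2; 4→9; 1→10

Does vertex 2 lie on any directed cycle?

No

2 lies on a cycle iff there is a path from 2 back to itself.
Exploring from 2, it never reaches itself; equivalently, its strongly connected component is a singleton.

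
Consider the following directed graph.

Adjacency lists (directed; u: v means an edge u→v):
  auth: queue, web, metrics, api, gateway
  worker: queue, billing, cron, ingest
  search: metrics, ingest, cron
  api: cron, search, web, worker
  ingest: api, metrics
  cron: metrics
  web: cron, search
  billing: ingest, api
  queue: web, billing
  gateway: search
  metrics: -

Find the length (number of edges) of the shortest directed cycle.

3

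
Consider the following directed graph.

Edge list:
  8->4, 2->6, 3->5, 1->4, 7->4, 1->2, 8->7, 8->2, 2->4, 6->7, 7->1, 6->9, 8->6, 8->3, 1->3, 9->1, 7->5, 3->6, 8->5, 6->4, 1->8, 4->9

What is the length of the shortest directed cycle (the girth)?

3

For each vertex v, BFS finds the shortest path from v back to v.
The shortest such closed walk is 1 → 8 → 7 → 1, length 3.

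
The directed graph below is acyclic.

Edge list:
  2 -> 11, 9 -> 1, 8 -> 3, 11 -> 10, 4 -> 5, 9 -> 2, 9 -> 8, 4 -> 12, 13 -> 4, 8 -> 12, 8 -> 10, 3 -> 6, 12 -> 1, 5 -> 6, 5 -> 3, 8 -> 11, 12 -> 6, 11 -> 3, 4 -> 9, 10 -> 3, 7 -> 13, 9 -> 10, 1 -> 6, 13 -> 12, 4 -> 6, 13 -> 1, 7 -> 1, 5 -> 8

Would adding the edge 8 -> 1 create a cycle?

No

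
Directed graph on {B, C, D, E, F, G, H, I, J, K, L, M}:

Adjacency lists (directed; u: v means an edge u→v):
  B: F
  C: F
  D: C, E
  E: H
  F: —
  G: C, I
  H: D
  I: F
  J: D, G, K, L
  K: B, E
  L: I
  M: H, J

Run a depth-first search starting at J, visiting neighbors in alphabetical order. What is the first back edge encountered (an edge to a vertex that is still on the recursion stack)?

H->D

DFS from J (visiting neighbors in alphabetical order); mark gray on enter, black on exit:
J gray
  D gray
    C gray
      F gray
      F black
    C black
    E gray
      H gray
        H→D: D is gray → back edge
First back edge: H → D.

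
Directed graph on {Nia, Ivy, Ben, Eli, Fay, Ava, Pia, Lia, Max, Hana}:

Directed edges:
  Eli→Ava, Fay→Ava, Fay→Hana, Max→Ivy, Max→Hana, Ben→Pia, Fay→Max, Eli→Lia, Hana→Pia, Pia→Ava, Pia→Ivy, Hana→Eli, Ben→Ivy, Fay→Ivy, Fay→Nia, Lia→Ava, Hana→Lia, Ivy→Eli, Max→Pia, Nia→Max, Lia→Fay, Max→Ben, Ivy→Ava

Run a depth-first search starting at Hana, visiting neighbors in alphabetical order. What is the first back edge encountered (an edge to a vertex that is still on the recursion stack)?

Fay→Hana

DFS from Hana (visiting neighbors in alphabetical order); mark gray on enter, black on exit:
Hana gray
  Eli gray
    Ava gray
    Ava black
    Lia gray
      Lia→Ava: Ava black — skip
      Fay gray
        Fay→Ava: Ava black — skip
        Fay→Hana: Hana is gray → back edge
First back edge: Fay → Hana.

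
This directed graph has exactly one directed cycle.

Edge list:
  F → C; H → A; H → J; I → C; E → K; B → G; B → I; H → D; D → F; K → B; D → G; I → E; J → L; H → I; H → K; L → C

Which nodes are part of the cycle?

DFS with gray/black marking from I:
I gray
  C gray
  C black
  E gray
    K gray
      B gray
        B→I: I is gray → back edge
Back edge closes the cycle I → E → K → B → I; its vertices are {B, E, I, K}.

B, E, I, K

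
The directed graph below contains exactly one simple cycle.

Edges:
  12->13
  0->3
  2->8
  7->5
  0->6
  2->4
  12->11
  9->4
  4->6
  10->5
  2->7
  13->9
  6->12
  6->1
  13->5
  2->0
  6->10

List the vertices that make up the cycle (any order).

4, 6, 9, 12, 13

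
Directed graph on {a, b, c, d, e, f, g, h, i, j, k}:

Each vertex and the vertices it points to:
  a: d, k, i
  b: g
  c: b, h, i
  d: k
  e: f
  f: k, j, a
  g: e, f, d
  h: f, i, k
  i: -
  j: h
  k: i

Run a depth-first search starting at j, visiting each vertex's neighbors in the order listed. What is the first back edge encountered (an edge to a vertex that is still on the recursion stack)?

f→j

DFS from j (visiting each vertex's neighbors in the order listed); mark gray on enter, black on exit:
j gray
  h gray
    f gray
      k gray
        i gray
        i black
      k black
      f→j: j is gray → back edge
First back edge: f → j.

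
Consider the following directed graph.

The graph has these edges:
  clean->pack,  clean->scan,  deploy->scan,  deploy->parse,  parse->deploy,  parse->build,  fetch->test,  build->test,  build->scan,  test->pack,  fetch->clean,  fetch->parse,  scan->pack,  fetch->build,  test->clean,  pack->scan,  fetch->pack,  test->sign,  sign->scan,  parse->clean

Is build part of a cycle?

build lies on a cycle iff there is a path from build back to itself.
Exploring from build, it never reaches itself; equivalently, its strongly connected component is a singleton.

No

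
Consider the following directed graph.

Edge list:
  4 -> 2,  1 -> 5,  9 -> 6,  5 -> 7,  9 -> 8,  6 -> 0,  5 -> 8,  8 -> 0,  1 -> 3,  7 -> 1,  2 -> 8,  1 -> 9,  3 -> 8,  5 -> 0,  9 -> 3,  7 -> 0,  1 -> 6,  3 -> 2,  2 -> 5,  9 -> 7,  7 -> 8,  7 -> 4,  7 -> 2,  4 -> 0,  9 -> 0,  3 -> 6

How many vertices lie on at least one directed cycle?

7

A vertex is on a directed cycle iff it belongs to a strongly connected component of size ≥ 2 (or has a self-loop).
The vertices on cycles are {1, 2, 3, 4, 5, 7, 9} — 7 in total.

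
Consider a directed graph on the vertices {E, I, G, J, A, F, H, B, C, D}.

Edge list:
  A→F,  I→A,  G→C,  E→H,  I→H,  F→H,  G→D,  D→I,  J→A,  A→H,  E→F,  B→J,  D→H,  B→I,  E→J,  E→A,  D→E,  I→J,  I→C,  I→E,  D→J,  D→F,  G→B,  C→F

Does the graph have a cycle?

No

DFS with white/gray/black marking, starting from D:
D gray
  J gray
    A gray
      F gray
        H gray
        H black
      F black
      A→H: H black — skip
    A black
  J black
  E gray
    E→H: H black — skip
    E→J: J black — skip
    E→F: F black — skip
    E→A: A black — skip
  E black
  D→H: H black — skip
  I gray
    C gray
      C→F: F black — skip
    C black
    I→A: A black — skip
    I→H: H black — skip
    I→J: J black — skip
    I→E: E black — skip
  I black
  D→F: F black — skip
D black
G gray
  G→D: D black — skip
  B gray
    B→J: J black — skip
    B→I: I black — skip
  B black
  G→C: C black — skip
G black
Every edge goes to a white or black vertex — no back edge, so the graph is acyclic.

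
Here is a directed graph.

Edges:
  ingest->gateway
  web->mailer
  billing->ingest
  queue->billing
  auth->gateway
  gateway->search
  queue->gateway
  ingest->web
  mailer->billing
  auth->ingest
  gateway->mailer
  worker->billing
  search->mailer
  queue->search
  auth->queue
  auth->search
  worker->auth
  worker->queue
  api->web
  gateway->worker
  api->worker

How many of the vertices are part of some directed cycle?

9

A vertex is on a directed cycle iff it belongs to a strongly connected component of size ≥ 2 (or has a self-loop).
The vertices on cycles are {web, auth, queue, ingest, mailer, search, worker, billing, gateway} — 9 in total.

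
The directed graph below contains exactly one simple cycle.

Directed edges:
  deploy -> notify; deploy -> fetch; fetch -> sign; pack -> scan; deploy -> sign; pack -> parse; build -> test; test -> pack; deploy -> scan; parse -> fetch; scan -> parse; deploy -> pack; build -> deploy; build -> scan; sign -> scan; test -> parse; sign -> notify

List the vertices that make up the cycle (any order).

DFS with gray/black marking from fetch:
fetch gray
  sign gray
    notify gray
    notify black
    scan gray
      parse gray
        parse→fetch: fetch is gray → back edge
Back edge closes the cycle fetch → sign → scan → parse → fetch; its vertices are {scan, sign, fetch, parse}.

scan, sign, fetch, parse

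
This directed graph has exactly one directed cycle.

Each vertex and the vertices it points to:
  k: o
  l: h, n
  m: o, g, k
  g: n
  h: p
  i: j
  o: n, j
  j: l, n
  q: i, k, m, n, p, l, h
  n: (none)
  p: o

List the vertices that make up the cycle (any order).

DFS with gray/black marking from h:
h gray
  p gray
    o gray
      n gray
      n black
      j gray
        l gray
          l→h: h is gray → back edge
Back edge closes the cycle h → p → o → j → l → h; its vertices are {h, j, l, o, p}.

h, j, l, o, p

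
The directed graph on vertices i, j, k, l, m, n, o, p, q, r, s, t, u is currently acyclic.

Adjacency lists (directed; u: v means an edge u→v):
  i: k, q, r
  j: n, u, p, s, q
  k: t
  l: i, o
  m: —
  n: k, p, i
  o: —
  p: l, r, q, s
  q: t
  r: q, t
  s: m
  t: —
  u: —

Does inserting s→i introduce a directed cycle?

No

Adding s→i creates a cycle iff i can already reach s.
Explore from i: no path reaches s. The graph stays acyclic.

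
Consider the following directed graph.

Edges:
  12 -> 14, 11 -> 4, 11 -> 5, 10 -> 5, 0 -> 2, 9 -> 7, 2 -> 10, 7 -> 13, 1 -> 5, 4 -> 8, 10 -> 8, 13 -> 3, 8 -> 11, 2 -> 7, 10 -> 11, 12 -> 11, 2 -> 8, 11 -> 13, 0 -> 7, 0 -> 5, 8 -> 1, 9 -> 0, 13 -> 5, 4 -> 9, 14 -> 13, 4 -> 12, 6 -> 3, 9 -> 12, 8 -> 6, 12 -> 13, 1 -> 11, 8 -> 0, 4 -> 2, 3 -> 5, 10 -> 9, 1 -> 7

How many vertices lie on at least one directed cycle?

9

A vertex is on a directed cycle iff it belongs to a strongly connected component of size ≥ 2 (or has a self-loop).
The vertices on cycles are {0, 1, 2, 4, 8, 9, 10, 11, 12} — 9 in total.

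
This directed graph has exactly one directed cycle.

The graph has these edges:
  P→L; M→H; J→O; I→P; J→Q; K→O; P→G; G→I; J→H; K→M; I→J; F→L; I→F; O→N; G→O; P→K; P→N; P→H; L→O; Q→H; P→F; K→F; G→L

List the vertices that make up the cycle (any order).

G, I, P

DFS with gray/black marking from I:
I gray
  P gray
    H gray
    H black
    K gray
      F gray
        L gray
          O gray
            N gray
            N black
          O black
        L black
      F black
      M gray
        M→H: H black — skip
      M black
      K→O: O black — skip
    K black
    G gray
      G→I: I is gray → back edge
Back edge closes the cycle I → P → G → I; its vertices are {G, I, P}.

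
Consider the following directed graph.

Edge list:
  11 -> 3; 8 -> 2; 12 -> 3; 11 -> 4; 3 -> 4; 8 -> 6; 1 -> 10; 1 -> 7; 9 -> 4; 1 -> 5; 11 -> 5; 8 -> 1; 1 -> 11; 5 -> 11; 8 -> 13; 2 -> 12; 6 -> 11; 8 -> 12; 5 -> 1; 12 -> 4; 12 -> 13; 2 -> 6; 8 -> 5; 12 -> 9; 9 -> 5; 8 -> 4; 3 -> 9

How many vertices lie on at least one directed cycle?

5

A vertex is on a directed cycle iff it belongs to a strongly connected component of size ≥ 2 (or has a self-loop).
The vertices on cycles are {1, 3, 5, 9, 11} — 5 in total.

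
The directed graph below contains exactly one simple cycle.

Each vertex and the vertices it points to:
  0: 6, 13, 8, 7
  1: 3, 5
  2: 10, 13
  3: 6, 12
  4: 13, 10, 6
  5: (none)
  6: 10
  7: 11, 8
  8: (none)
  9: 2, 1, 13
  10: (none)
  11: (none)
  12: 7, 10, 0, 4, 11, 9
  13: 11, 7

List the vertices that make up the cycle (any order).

1, 3, 9, 12

DFS with gray/black marking from 3:
3 gray
  6 gray
    10 gray
    10 black
  6 black
  12 gray
    7 gray
      11 gray
      11 black
      8 gray
      8 black
    7 black
    12→10: 10 black — skip
    0 gray
      0→6: 6 black — skip
      13 gray
        13→11: 11 black — skip
        13→7: 7 black — skip
      13 black
      0→8: 8 black — skip
      0→7: 7 black — skip
    0 black
    4 gray
      4→13: 13 black — skip
      4→10: 10 black — skip
      4→6: 6 black — skip
    4 black
    12→11: 11 black — skip
    9 gray
      2 gray
        2→10: 10 black — skip
        2→13: 13 black — skip
      2 black
      1 gray
        1→3: 3 is gray → back edge
Back edge closes the cycle 3 → 12 → 9 → 1 → 3; its vertices are {1, 3, 9, 12}.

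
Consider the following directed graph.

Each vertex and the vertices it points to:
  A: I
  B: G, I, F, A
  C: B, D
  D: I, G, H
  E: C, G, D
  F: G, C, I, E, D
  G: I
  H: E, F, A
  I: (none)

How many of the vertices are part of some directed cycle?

A vertex is on a directed cycle iff it belongs to a strongly connected component of size ≥ 2 (or has a self-loop).
The vertices on cycles are {B, C, D, E, F, H} — 6 in total.

6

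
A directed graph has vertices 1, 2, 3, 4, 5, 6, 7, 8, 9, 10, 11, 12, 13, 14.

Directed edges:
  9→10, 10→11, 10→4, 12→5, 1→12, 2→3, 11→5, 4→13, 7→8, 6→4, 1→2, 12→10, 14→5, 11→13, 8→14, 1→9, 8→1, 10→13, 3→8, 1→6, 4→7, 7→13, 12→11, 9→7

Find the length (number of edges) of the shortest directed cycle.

4

For each vertex v, BFS finds the shortest path from v back to v.
The shortest such closed walk is 1 → 9 → 7 → 8 → 1, length 4.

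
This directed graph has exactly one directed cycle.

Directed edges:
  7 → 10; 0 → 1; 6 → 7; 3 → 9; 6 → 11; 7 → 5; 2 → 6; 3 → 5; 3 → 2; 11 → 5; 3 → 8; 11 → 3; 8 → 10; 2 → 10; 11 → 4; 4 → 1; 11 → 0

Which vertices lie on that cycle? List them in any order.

DFS with gray/black marking from 11:
11 gray
  0 gray
    1 gray
    1 black
  0 black
  4 gray
    4→1: 1 black — skip
  4 black
  5 gray
  5 black
  3 gray
    2 gray
      10 gray
      10 black
      6 gray
        6→11: 11 is gray → back edge
Back edge closes the cycle 11 → 3 → 2 → 6 → 11; its vertices are {2, 3, 6, 11}.

2, 3, 6, 11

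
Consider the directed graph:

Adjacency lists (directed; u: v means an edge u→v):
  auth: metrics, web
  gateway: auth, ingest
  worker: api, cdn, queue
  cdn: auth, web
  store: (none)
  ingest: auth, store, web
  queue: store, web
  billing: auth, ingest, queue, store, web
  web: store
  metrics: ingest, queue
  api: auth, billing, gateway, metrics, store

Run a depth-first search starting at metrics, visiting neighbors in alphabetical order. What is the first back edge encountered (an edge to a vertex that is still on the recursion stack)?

auth→metrics

DFS from metrics (visiting neighbors in alphabetical order); mark gray on enter, black on exit:
metrics gray
  ingest gray
    auth gray
      auth→metrics: metrics is gray → back edge
First back edge: auth → metrics.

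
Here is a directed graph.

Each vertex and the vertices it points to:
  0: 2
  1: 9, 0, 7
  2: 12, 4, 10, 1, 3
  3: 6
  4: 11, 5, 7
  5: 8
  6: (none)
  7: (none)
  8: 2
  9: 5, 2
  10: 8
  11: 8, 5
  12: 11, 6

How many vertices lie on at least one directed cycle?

10

A vertex is on a directed cycle iff it belongs to a strongly connected component of size ≥ 2 (or has a self-loop).
The vertices on cycles are {0, 1, 2, 4, 5, 8, 9, 10, 11, 12} — 10 in total.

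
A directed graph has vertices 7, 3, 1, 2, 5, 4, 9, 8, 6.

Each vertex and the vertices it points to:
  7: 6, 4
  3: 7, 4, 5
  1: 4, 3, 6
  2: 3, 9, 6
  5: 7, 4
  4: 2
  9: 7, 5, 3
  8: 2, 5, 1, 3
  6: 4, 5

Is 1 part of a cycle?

1 lies on a cycle iff there is a path from 1 back to itself.
Exploring from 1, it never reaches itself; equivalently, its strongly connected component is a singleton.

No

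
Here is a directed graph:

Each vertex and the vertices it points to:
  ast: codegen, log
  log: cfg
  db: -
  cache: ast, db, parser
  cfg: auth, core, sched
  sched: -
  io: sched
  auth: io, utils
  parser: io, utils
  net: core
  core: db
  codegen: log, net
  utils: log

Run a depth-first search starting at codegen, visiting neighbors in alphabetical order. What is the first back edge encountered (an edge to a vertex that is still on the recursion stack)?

utils→log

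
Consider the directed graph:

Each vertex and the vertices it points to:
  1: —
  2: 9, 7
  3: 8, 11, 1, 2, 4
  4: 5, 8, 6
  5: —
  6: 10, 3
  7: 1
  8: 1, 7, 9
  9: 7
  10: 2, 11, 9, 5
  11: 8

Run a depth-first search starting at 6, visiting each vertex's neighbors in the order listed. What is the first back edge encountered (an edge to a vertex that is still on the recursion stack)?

DFS from 6 (visiting each vertex's neighbors in the order listed); mark gray on enter, black on exit:
6 gray
  10 gray
    2 gray
      9 gray
        7 gray
          1 gray
          1 black
        7 black
      9 black
      2→7: 7 black — skip
    2 black
    11 gray
      8 gray
        8→1: 1 black — skip
        8→7: 7 black — skip
        8→9: 9 black — skip
      8 black
    11 black
    10→9: 9 black — skip
    5 gray
    5 black
  10 black
  3 gray
    3→8: 8 black — skip
    3→11: 11 black — skip
    3→1: 1 black — skip
    3→2: 2 black — skip
    4 gray
      4→5: 5 black — skip
      4→8: 8 black — skip
      4→6: 6 is gray → back edge
First back edge: 4 → 6.

4→6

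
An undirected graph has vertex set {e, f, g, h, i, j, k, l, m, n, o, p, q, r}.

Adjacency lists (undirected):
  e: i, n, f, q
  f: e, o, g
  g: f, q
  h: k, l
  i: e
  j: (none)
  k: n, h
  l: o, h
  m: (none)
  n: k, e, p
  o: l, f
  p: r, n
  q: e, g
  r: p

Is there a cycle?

Yes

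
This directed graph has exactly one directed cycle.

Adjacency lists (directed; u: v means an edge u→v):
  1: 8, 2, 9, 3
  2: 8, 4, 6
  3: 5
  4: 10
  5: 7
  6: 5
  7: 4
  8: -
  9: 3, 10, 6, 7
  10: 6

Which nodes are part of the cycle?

DFS with gray/black marking from 4:
4 gray
  10 gray
    6 gray
      5 gray
        7 gray
          7→4: 4 is gray → back edge
Back edge closes the cycle 4 → 10 → 6 → 5 → 7 → 4; its vertices are {4, 5, 6, 7, 10}.

4, 5, 6, 7, 10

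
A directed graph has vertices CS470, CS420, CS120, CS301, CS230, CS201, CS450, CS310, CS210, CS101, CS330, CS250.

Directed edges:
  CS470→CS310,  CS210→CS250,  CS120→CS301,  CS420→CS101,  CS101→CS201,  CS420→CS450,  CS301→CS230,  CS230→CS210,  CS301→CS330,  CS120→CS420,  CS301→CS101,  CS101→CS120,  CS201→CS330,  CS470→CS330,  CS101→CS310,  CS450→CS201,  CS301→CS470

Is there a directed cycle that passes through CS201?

No

CS201 lies on a cycle iff there is a path from CS201 back to itself.
Exploring from CS201, it never reaches itself; equivalently, its strongly connected component is a singleton.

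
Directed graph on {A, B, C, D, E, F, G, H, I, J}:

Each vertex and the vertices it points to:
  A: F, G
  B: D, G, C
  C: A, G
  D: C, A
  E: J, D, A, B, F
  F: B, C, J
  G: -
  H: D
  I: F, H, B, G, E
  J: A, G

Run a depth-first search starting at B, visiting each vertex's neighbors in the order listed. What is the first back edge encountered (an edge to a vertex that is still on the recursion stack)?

DFS from B (visiting each vertex's neighbors in the order listed); mark gray on enter, black on exit:
B gray
  D gray
    C gray
      A gray
        F gray
          F→B: B is gray → back edge
First back edge: F → B.

F->B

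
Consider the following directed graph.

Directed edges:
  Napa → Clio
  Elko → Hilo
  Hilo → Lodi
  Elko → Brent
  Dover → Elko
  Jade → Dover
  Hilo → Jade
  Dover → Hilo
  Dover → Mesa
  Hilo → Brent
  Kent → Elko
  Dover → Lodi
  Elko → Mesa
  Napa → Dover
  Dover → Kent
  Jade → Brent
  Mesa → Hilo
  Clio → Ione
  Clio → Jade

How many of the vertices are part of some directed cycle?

6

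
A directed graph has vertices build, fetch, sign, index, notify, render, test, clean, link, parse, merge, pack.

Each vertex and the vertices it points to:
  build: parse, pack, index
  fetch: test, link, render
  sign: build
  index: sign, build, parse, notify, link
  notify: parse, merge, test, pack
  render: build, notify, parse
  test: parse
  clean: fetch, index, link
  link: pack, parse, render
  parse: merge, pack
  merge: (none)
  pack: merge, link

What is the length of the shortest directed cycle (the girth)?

2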